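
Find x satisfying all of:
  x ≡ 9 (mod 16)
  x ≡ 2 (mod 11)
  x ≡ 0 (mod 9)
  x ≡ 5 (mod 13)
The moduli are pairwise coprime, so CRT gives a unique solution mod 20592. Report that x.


Product of moduli M = 16 · 11 · 9 · 13 = 20592.
Merge one congruence at a time:
  Start: x ≡ 9 (mod 16).
  Combine with x ≡ 2 (mod 11); new modulus lcm = 176.
    Write x = 9 + 16·t and substitute into x ≡ 2 (mod 11): 16·t ≡ 2 − 9 = -7 (mod 11).
    Reduce coefficients mod 11: 5·t ≡ 4 (mod 11).
    The inverse of 5 mod 11 is 9 (since 5·9 = 45 = 4·11 + 1), so t ≡ 9·4 = 36 ≡ 3 (mod 11).
    Then x = 9 + 16·3 = 57, valid modulo lcm(16, 11) = 176: x ≡ 57 (mod 176).
  Combine with x ≡ 0 (mod 9); new modulus lcm = 1584.
    Write x = 57 + 176·t and substitute into x ≡ 0 (mod 9): 176·t ≡ 0 − 57 = -57 (mod 9).
    Reduce coefficients mod 9: 5·t ≡ 6 (mod 9).
    The inverse of 5 mod 9 is 2 (since 5·2 = 10 = 1·9 + 1), so t ≡ 2·6 = 12 ≡ 3 (mod 9).
    Then x = 57 + 176·3 = 585, valid modulo lcm(176, 9) = 1584: x ≡ 585 (mod 1584).
  Combine with x ≡ 5 (mod 13); new modulus lcm = 20592.
    Write x = 585 + 1584·t and substitute into x ≡ 5 (mod 13): 1584·t ≡ 5 − 585 = -580 (mod 13).
    Reduce coefficients mod 13: 11·t ≡ 5 (mod 13).
    The inverse of 11 mod 13 is 6 (since 11·6 = 66 = 5·13 + 1), so t ≡ 6·5 = 30 ≡ 4 (mod 13).
    Then x = 585 + 1584·4 = 6921, valid modulo lcm(1584, 13) = 20592: x ≡ 6921 (mod 20592).
Verify against each original: 6921 mod 16 = 9, 6921 mod 11 = 2, 6921 mod 9 = 0, 6921 mod 13 = 5.

x ≡ 6921 (mod 20592).


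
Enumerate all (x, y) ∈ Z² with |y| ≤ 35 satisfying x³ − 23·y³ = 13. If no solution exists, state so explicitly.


The equation is x³ - 23y³ = 13. For fixed y, x³ = 23·y³ + 13, so a solution requires the RHS to be a perfect cube.
Strategy: iterate y from -35 to 35, compute RHS = 23·y³ + 13, and check whether it is a (positive or negative) perfect cube.
Check small values of y:
  y = 0: RHS = 13 is not a perfect cube.
  y = 1: RHS = 36 is not a perfect cube.
  y = -1: RHS = -10 is not a perfect cube.
  y = 2: RHS = 197 is not a perfect cube.
  y = -2: RHS = -171 is not a perfect cube.
  y = 3: RHS = 634 is not a perfect cube.
  y = -3: RHS = -608 is not a perfect cube.
Continuing the search up to |y| = 35 finds no solutions either.
No (x, y) in the scanned range satisfies the equation.

No integer solutions with |y| ≤ 35.


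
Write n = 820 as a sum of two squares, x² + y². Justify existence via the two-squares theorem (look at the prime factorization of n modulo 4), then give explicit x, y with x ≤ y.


Step 1: Factor n = 820 = 2^2 · 5 · 41.
Step 2: Check the mod-4 condition on each prime factor: 2 = 2 (special); 5 ≡ 1 (mod 4), exponent 1; 41 ≡ 1 (mod 4), exponent 1.
All primes ≡ 3 (mod 4) appear to even exponent (or don't appear), so by the two-squares theorem n IS expressible as a sum of two squares.
Step 3: Build a representation. Group n = k² · m with k = 2 and m = 5 · 41 = 205 (a product of primes ≡ 1 (mod 4)); a representation of m scales to one of n via (k·x)² + (k·y)² = k²(x² + y²). Each prime p ≡ 1 (mod 4) is itself a sum of two squares; find a² by testing p − a² for a perfect square:
  5: 5 − 1² = 4 = 2² ⇒ 5 = 1² + 2².
  41: 41 − 1² = 40, 41 − 2² = 37, 41 − 3² = 32, 41 − 4² = 25 = 5² ⇒ 41 = 4² + 5².
  Combine using the Brahmagupta–Fibonacci identity (a² + b²)(c² + d²) = (ac − bd)² + (ad + bc)² = (ac + bd)² + (ad − bc)²:
  5 · 41 = 205: from (1² + 2²)(4² + 5²), take (1·4 − 2·5, 1·5 + 2·4) = (4 − 10, 5 + 8) = (-6, 13); dropping signs (only squares matter) gives (6, 13); check 6² + 13² = 36 + 169 = 205 ✓.
  Scale by k = 2: (2·6, 2·13) = (12, 26).
Step 4: Order so x ≤ y and verify: 12² + 26² = 144 + 676 = 820 = n. ✓

n = 820 = 12² + 26² (one valid representation with x ≤ y).


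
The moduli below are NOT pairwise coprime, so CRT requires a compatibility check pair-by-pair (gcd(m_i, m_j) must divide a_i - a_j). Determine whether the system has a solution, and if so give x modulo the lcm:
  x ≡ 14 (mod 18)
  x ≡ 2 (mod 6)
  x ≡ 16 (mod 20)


Moduli 18, 6, 20 are not pairwise coprime, so CRT works modulo lcm(m_i) when all pairwise compatibility conditions hold.
Pairwise compatibility: gcd(m_i, m_j) must divide a_i - a_j for every pair.
Merge one congruence at a time:
  Start: x ≡ 14 (mod 18).
  Combine with x ≡ 2 (mod 6): gcd(18, 6) = 6; 2 - 14 = -12, which IS divisible by 6, so compatible.
    Write x = 14 + 18·t and substitute into x ≡ 2 (mod 6): 18·t ≡ 2 − 14 = -12 (mod 6).
    Divide the congruence (and modulus) by g = 6: 3·t ≡ -2 (mod 1).
    Modulo 1 every t works; take t = 0.
    Then x = 14 + 18·0 = 14, valid modulo lcm(18, 6) = 18: x ≡ 14 (mod 18).
  Combine with x ≡ 16 (mod 20): gcd(18, 20) = 2; 16 - 14 = 2, which IS divisible by 2, so compatible.
    Write x = 14 + 18·t and substitute into x ≡ 16 (mod 20): 18·t ≡ 16 − 14 = 2 (mod 20).
    Divide the congruence (and modulus) by g = 2: 9·t ≡ 1 (mod 10).
    The inverse of 9 mod 10 is 9 (since 9·9 = 81 = 8·10 + 1), so t ≡ 9·1 = 9 ≡ 9 (mod 10).
    Then x = 14 + 18·9 = 176, valid modulo lcm(18, 20) = 180: x ≡ 176 (mod 180).
Verify: 176 mod 18 = 14, 176 mod 6 = 2, 176 mod 20 = 16.

x ≡ 176 (mod 180).


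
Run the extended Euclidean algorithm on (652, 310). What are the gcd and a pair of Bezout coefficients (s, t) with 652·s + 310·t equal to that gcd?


Euclidean algorithm on (652, 310) — divide until remainder is 0:
  652 = 2 · 310 + 32
  310 = 9 · 32 + 22
  32 = 1 · 22 + 10
  22 = 2 · 10 + 2
  10 = 5 · 2 + 0
gcd(652, 310) = 2.
Track Bezout coefficients alongside the remainders: start with r₀ = 652 = a·1 + b·0 (s = 1, t = 0) and r₁ = 310 = a·0 + b·1 (s = 0, t = 1); each new remainder r_{k+1} = r_{k-1} − q_k·r_k inherits s_{k+1} = s_{k-1} − q_k·s_k, t_{k+1} = t_{k-1} − q_k·t_k, so r_k = a·s_k + b·t_k at every step:
  q = 2: r = 32, s = 1 − 2·0 = 1, t = 0 − 2·1 = -2  (check: 652·1 + 310·(-2) = 32)
  q = 9: r = 22, s = 0 − 9·1 = -9, t = 1 − 9·(-2) = 19  (check: 652·(-9) + 310·19 = 22)
  q = 1: r = 10, s = 1 − 1·(-9) = 10, t = -2 − 1·19 = -21  (check: 652·10 + 310·(-21) = 10)
  q = 2: r = 2, s = -9 − 2·10 = -29, t = 19 − 2·(-21) = 61  (check: 652·(-29) + 310·61 = 2)
The row with r = 2 (the gcd) gives the Bezout coefficients s = -29, t = 61.
Result: 652 · (-29) + 310 · (61) = 2.

gcd(652, 310) = 2; s = -29, t = 61 (check: 652·(-29) + 310·61 = 2).


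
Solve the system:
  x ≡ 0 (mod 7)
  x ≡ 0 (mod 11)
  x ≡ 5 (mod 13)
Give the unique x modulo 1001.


Moduli 7, 11, 13 are pairwise coprime; by CRT there is a unique solution modulo M = 7 · 11 · 13 = 1001.
Solve pairwise, accumulating the modulus:
  Start with x ≡ 0 (mod 7).
  Combine with x ≡ 0 (mod 11): since gcd(7, 11) = 1, we get a unique residue mod 77.
    Write x = 0 + 7·t and substitute into x ≡ 0 (mod 11): 7·t ≡ 0 − 0 = 0 (mod 11).
    The inverse of 7 mod 11 is 8 (since 7·8 = 56 = 5·11 + 1), so t ≡ 8·0 = 0 ≡ 0 (mod 11).
    Then x = 0 + 7·0 = 0, valid modulo lcm(7, 11) = 77: x ≡ 0 (mod 77).
  Combine with x ≡ 5 (mod 13): since gcd(77, 13) = 1, we get a unique residue mod 1001.
    Write x = 0 + 77·t and substitute into x ≡ 5 (mod 13): 77·t ≡ 5 − 0 = 5 (mod 13).
    Reduce coefficients mod 13: 12·t ≡ 5 (mod 13).
    The inverse of 12 mod 13 is 12 (since 12·12 = 144 = 11·13 + 1), so t ≡ 12·5 = 60 ≡ 8 (mod 13).
    Then x = 0 + 77·8 = 616, valid modulo lcm(77, 13) = 1001: x ≡ 616 (mod 1001).
Verify: 616 mod 7 = 0 ✓, 616 mod 11 = 0 ✓, 616 mod 13 = 5 ✓.

x ≡ 616 (mod 1001).


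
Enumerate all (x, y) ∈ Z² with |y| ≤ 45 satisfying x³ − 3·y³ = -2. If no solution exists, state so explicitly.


The equation is x³ - 3y³ = -2. For fixed y, x³ = 3·y³ − 2, so a solution requires the RHS to be a perfect cube.
Strategy: iterate y from -45 to 45, compute RHS = 3·y³ − 2, and check whether it is a (positive or negative) perfect cube.
Check small values of y:
  y = 0: RHS = -2 is not a perfect cube.
  y = 1: RHS = 1 = (1)³ ⇒ x = 1 works.
  y = -1: RHS = -5 is not a perfect cube.
  y = 2: RHS = 22 is not a perfect cube.
  y = -2: RHS = -26 is not a perfect cube.
  y = 3: RHS = 79 is not a perfect cube.
  y = -3: RHS = -83 is not a perfect cube.
Continuing the search up to |y| = 45 finds no further solutions beyond those listed.
Collected solutions: (1, 1).

Solutions (with |y| ≤ 45): (1, 1).


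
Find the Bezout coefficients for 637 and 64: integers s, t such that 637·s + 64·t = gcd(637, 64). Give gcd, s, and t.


Euclidean algorithm on (637, 64) — divide until remainder is 0:
  637 = 9 · 64 + 61
  64 = 1 · 61 + 3
  61 = 20 · 3 + 1
  3 = 3 · 1 + 0
gcd(637, 64) = 1.
Track Bezout coefficients alongside the remainders: start with r₀ = 637 = a·1 + b·0 (s = 1, t = 0) and r₁ = 64 = a·0 + b·1 (s = 0, t = 1); each new remainder r_{k+1} = r_{k-1} − q_k·r_k inherits s_{k+1} = s_{k-1} − q_k·s_k, t_{k+1} = t_{k-1} − q_k·t_k, so r_k = a·s_k + b·t_k at every step:
  q = 9: r = 61, s = 1 − 9·0 = 1, t = 0 − 9·1 = -9  (check: 637·1 + 64·(-9) = 61)
  q = 1: r = 3, s = 0 − 1·1 = -1, t = 1 − 1·(-9) = 10  (check: 637·(-1) + 64·10 = 3)
  q = 20: r = 1, s = 1 − 20·(-1) = 21, t = -9 − 20·10 = -209  (check: 637·21 + 64·(-209) = 1)
The row with r = 1 (the gcd) gives the Bezout coefficients s = 21, t = -209.
Result: 637 · (21) + 64 · (-209) = 1.

gcd(637, 64) = 1; s = 21, t = -209 (check: 637·21 + 64·(-209) = 1).


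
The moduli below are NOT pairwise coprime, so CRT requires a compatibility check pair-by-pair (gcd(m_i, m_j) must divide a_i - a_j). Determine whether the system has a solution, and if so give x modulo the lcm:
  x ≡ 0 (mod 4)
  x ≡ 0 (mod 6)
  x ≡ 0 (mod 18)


Moduli 4, 6, 18 are not pairwise coprime, so CRT works modulo lcm(m_i) when all pairwise compatibility conditions hold.
Pairwise compatibility: gcd(m_i, m_j) must divide a_i - a_j for every pair.
Merge one congruence at a time:
  Start: x ≡ 0 (mod 4).
  Combine with x ≡ 0 (mod 6): gcd(4, 6) = 2; 0 - 0 = 0, which IS divisible by 2, so compatible.
    Write x = 0 + 4·t and substitute into x ≡ 0 (mod 6): 4·t ≡ 0 − 0 = 0 (mod 6).
    Divide the congruence (and modulus) by g = 2: 2·t ≡ 0 (mod 3).
    The inverse of 2 mod 3 is 2 (since 2·2 = 4 = 1·3 + 1), so t ≡ 2·0 = 0 ≡ 0 (mod 3).
    Then x = 0 + 4·0 = 0, valid modulo lcm(4, 6) = 12: x ≡ 0 (mod 12).
  Combine with x ≡ 0 (mod 18): gcd(12, 18) = 6; 0 - 0 = 0, which IS divisible by 6, so compatible.
    Write x = 0 + 12·t and substitute into x ≡ 0 (mod 18): 12·t ≡ 0 − 0 = 0 (mod 18).
    Divide the congruence (and modulus) by g = 6: 2·t ≡ 0 (mod 3).
    The inverse of 2 mod 3 is 2 (since 2·2 = 4 = 1·3 + 1), so t ≡ 2·0 = 0 ≡ 0 (mod 3).
    Then x = 0 + 12·0 = 0, valid modulo lcm(12, 18) = 36: x ≡ 0 (mod 36).
Verify: 0 mod 4 = 0, 0 mod 6 = 0, 0 mod 18 = 0.

x ≡ 0 (mod 36).


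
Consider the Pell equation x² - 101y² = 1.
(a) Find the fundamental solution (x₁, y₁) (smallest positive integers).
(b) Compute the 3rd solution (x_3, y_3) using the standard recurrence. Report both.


Step 1: Find the fundamental solution (x₁, y₁) of x² - 101y² = 1.
  Expand √101 as a continued fraction. a₀ = ⌊√101⌋ = 10; iterate m_{k+1} = d_k·a_k − m_k, d_{k+1} = (101 − m_{k+1}²)/d_k, a_{k+1} = ⌊(a₀ + m_{k+1})/d_{k+1}⌋ (starting m₀ = 0, d₀ = 1), with convergents p_k = a_k·p_{k-1} + p_{k-2}, q_k = a_k·q_{k-1} + q_{k-2} (p₋₁ = 1, q₋₁ = 0):
  k = 0: a₀ = 10; p₀/q₀ = 10/1; p₀² − 101·q₀² = 100 − 101 = -1.
  k = 1: m = 10, d = 1, a = ⌊(10 + 10)/1⌋ = 20; p/q = (20·10 + 1)/(20·1 + 0) = 201/20; p² − 101·q² = 40401 − 40400 = 1.
  The first convergent with p² − 101·q² = 1 gives the fundamental solution (x₁, y₁) = (201, 20).
Step 2: Apply the recurrence (x_{n+1}, y_{n+1}) = (x₁x_n + 101y₁y_n, x₁y_n + y₁x_n) repeatedly.
  From (x_1, y_1) = (201, 20): x_2 = 201·201 + 101·20·20 = 80801; y_2 = 201·20 + 20·201 = 8040.
  From (x_2, y_2) = (80801, 8040): x_3 = 201·80801 + 101·20·8040 = 32481801; y_3 = 201·8040 + 20·80801 = 3232060.
Step 3: Verify x_3² - 101·y_3² = 1055067396203601 - 1055067396203600 = 1 (should be 1). ✓

(x_1, y_1) = (201, 20); (x_3, y_3) = (32481801, 3232060).


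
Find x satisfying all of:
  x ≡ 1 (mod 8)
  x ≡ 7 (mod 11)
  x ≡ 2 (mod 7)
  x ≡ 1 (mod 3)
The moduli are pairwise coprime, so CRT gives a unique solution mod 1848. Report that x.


Product of moduli M = 8 · 11 · 7 · 3 = 1848.
Merge one congruence at a time:
  Start: x ≡ 1 (mod 8).
  Combine with x ≡ 7 (mod 11); new modulus lcm = 88.
    Write x = 1 + 8·t and substitute into x ≡ 7 (mod 11): 8·t ≡ 7 − 1 = 6 (mod 11).
    The inverse of 8 mod 11 is 7 (since 8·7 = 56 = 5·11 + 1), so t ≡ 7·6 = 42 ≡ 9 (mod 11).
    Then x = 1 + 8·9 = 73, valid modulo lcm(8, 11) = 88: x ≡ 73 (mod 88).
  Combine with x ≡ 2 (mod 7); new modulus lcm = 616.
    Write x = 73 + 88·t and substitute into x ≡ 2 (mod 7): 88·t ≡ 2 − 73 = -71 (mod 7).
    Reduce coefficients mod 7: 4·t ≡ 6 (mod 7).
    The inverse of 4 mod 7 is 2 (since 4·2 = 8 = 1·7 + 1), so t ≡ 2·6 = 12 ≡ 5 (mod 7).
    Then x = 73 + 88·5 = 513, valid modulo lcm(88, 7) = 616: x ≡ 513 (mod 616).
  Combine with x ≡ 1 (mod 3); new modulus lcm = 1848.
    Write x = 513 + 616·t and substitute into x ≡ 1 (mod 3): 616·t ≡ 1 − 513 = -512 (mod 3).
    Reduce coefficients mod 3: 1·t ≡ 1 (mod 3).
    So t ≡ 1 (mod 3).
    Then x = 513 + 616·1 = 1129, valid modulo lcm(616, 3) = 1848: x ≡ 1129 (mod 1848).
Verify against each original: 1129 mod 8 = 1, 1129 mod 11 = 7, 1129 mod 7 = 2, 1129 mod 3 = 1.

x ≡ 1129 (mod 1848).


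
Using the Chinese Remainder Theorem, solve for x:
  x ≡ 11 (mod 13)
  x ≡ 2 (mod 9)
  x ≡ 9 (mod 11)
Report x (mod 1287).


Moduli 13, 9, 11 are pairwise coprime; by CRT there is a unique solution modulo M = 13 · 9 · 11 = 1287.
Solve pairwise, accumulating the modulus:
  Start with x ≡ 11 (mod 13).
  Combine with x ≡ 2 (mod 9): since gcd(13, 9) = 1, we get a unique residue mod 117.
    Write x = 11 + 13·t and substitute into x ≡ 2 (mod 9): 13·t ≡ 2 − 11 = -9 (mod 9).
    Reduce coefficients mod 9: 4·t ≡ 0 (mod 9).
    The inverse of 4 mod 9 is 7 (since 4·7 = 28 = 3·9 + 1), so t ≡ 7·0 = 0 ≡ 0 (mod 9).
    Then x = 11 + 13·0 = 11, valid modulo lcm(13, 9) = 117: x ≡ 11 (mod 117).
  Combine with x ≡ 9 (mod 11): since gcd(117, 11) = 1, we get a unique residue mod 1287.
    Write x = 11 + 117·t and substitute into x ≡ 9 (mod 11): 117·t ≡ 9 − 11 = -2 (mod 11).
    Reduce coefficients mod 11: 7·t ≡ 9 (mod 11).
    The inverse of 7 mod 11 is 8 (since 7·8 = 56 = 5·11 + 1), so t ≡ 8·9 = 72 ≡ 6 (mod 11).
    Then x = 11 + 117·6 = 713, valid modulo lcm(117, 11) = 1287: x ≡ 713 (mod 1287).
Verify: 713 mod 13 = 11 ✓, 713 mod 9 = 2 ✓, 713 mod 11 = 9 ✓.

x ≡ 713 (mod 1287).


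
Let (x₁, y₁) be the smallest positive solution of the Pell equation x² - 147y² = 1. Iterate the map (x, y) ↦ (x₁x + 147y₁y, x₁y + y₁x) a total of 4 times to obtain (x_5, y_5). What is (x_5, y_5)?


Step 1: Find the fundamental solution (x₁, y₁) of x² - 147y² = 1.
  Expand √147 as a continued fraction. a₀ = ⌊√147⌋ = 12; iterate m_{k+1} = d_k·a_k − m_k, d_{k+1} = (147 − m_{k+1}²)/d_k, a_{k+1} = ⌊(a₀ + m_{k+1})/d_{k+1}⌋ (starting m₀ = 0, d₀ = 1), with convergents p_k = a_k·p_{k-1} + p_{k-2}, q_k = a_k·q_{k-1} + q_{k-2} (p₋₁ = 1, q₋₁ = 0):
  k = 0: a₀ = 12; p₀/q₀ = 12/1; p₀² − 147·q₀² = 144 − 147 = -3.
  k = 1: m = 12, d = 3, a = ⌊(12 + 12)/3⌋ = 8; p/q = (8·12 + 1)/(8·1 + 0) = 97/8; p² − 147·q² = 9409 − 9408 = 1.
  The first convergent with p² − 147·q² = 1 gives the fundamental solution (x₁, y₁) = (97, 8).
Step 2: Apply the recurrence (x_{n+1}, y_{n+1}) = (x₁x_n + 147y₁y_n, x₁y_n + y₁x_n) repeatedly.
  From (x_1, y_1) = (97, 8): x_2 = 97·97 + 147·8·8 = 18817; y_2 = 97·8 + 8·97 = 1552.
  From (x_2, y_2) = (18817, 1552): x_3 = 97·18817 + 147·8·1552 = 3650401; y_3 = 97·1552 + 8·18817 = 301080.
  From (x_3, y_3) = (3650401, 301080): x_4 = 97·3650401 + 147·8·301080 = 708158977; y_4 = 97·301080 + 8·3650401 = 58407968.
  From (x_4, y_4) = (708158977, 58407968): x_5 = 97·708158977 + 147·8·58407968 = 137379191137; y_5 = 97·58407968 + 8·708158977 = 11330844712.
Step 3: Verify x_5² - 147·y_5² = 18873042157456379352769 - 18873042157456379352768 = 1 (should be 1). ✓

(x_1, y_1) = (97, 8); (x_5, y_5) = (137379191137, 11330844712).


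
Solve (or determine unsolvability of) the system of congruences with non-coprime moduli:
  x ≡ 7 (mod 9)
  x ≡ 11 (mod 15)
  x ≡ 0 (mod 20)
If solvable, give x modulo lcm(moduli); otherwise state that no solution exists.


Moduli 9, 15, 20 are not pairwise coprime, so CRT works modulo lcm(m_i) when all pairwise compatibility conditions hold.
Pairwise compatibility: gcd(m_i, m_j) must divide a_i - a_j for every pair.
Merge one congruence at a time:
  Start: x ≡ 7 (mod 9).
  Combine with x ≡ 11 (mod 15): gcd(9, 15) = 3, and 11 - 7 = 4 is NOT divisible by 3.
    ⇒ system is inconsistent (no integer solution).

No solution (the system is inconsistent).


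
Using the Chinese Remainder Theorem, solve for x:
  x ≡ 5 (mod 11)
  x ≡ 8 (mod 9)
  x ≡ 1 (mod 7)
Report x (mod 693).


Moduli 11, 9, 7 are pairwise coprime; by CRT there is a unique solution modulo M = 11 · 9 · 7 = 693.
Solve pairwise, accumulating the modulus:
  Start with x ≡ 5 (mod 11).
  Combine with x ≡ 8 (mod 9): since gcd(11, 9) = 1, we get a unique residue mod 99.
    Write x = 5 + 11·t and substitute into x ≡ 8 (mod 9): 11·t ≡ 8 − 5 = 3 (mod 9).
    Reduce coefficients mod 9: 2·t ≡ 3 (mod 9).
    The inverse of 2 mod 9 is 5 (since 2·5 = 10 = 1·9 + 1), so t ≡ 5·3 = 15 ≡ 6 (mod 9).
    Then x = 5 + 11·6 = 71, valid modulo lcm(11, 9) = 99: x ≡ 71 (mod 99).
  Combine with x ≡ 1 (mod 7): since gcd(99, 7) = 1, we get a unique residue mod 693.
    Write x = 71 + 99·t and substitute into x ≡ 1 (mod 7): 99·t ≡ 1 − 71 = -70 (mod 7).
    Reduce coefficients mod 7: 1·t ≡ 0 (mod 7).
    So t ≡ 0 (mod 7).
    Then x = 71 + 99·0 = 71, valid modulo lcm(99, 7) = 693: x ≡ 71 (mod 693).
Verify: 71 mod 11 = 5 ✓, 71 mod 9 = 8 ✓, 71 mod 7 = 1 ✓.

x ≡ 71 (mod 693).


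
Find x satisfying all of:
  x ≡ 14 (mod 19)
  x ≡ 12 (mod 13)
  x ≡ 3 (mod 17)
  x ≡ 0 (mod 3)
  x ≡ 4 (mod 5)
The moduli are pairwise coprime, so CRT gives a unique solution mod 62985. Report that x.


Product of moduli M = 19 · 13 · 17 · 3 · 5 = 62985.
Merge one congruence at a time:
  Start: x ≡ 14 (mod 19).
  Combine with x ≡ 12 (mod 13); new modulus lcm = 247.
    Write x = 14 + 19·t and substitute into x ≡ 12 (mod 13): 19·t ≡ 12 − 14 = -2 (mod 13).
    Reduce coefficients mod 13: 6·t ≡ 11 (mod 13).
    The inverse of 6 mod 13 is 11 (since 6·11 = 66 = 5·13 + 1), so t ≡ 11·11 = 121 ≡ 4 (mod 13).
    Then x = 14 + 19·4 = 90, valid modulo lcm(19, 13) = 247: x ≡ 90 (mod 247).
  Combine with x ≡ 3 (mod 17); new modulus lcm = 4199.
    Write x = 90 + 247·t and substitute into x ≡ 3 (mod 17): 247·t ≡ 3 − 90 = -87 (mod 17).
    Reduce coefficients mod 17: 9·t ≡ 15 (mod 17).
    The inverse of 9 mod 17 is 2 (since 9·2 = 18 = 1·17 + 1), so t ≡ 2·15 = 30 ≡ 13 (mod 17).
    Then x = 90 + 247·13 = 3301, valid modulo lcm(247, 17) = 4199: x ≡ 3301 (mod 4199).
  Combine with x ≡ 0 (mod 3); new modulus lcm = 12597.
    Write x = 3301 + 4199·t and substitute into x ≡ 0 (mod 3): 4199·t ≡ 0 − 3301 = -3301 (mod 3).
    Reduce coefficients mod 3: 2·t ≡ 2 (mod 3).
    The inverse of 2 mod 3 is 2 (since 2·2 = 4 = 1·3 + 1), so t ≡ 2·2 = 4 ≡ 1 (mod 3).
    Then x = 3301 + 4199·1 = 7500, valid modulo lcm(4199, 3) = 12597: x ≡ 7500 (mod 12597).
  Combine with x ≡ 4 (mod 5); new modulus lcm = 62985.
    Write x = 7500 + 12597·t and substitute into x ≡ 4 (mod 5): 12597·t ≡ 4 − 7500 = -7496 (mod 5).
    Reduce coefficients mod 5: 2·t ≡ 4 (mod 5).
    The inverse of 2 mod 5 is 3 (since 2·3 = 6 = 1·5 + 1), so t ≡ 3·4 = 12 ≡ 2 (mod 5).
    Then x = 7500 + 12597·2 = 32694, valid modulo lcm(12597, 5) = 62985: x ≡ 32694 (mod 62985).
Verify against each original: 32694 mod 19 = 14, 32694 mod 13 = 12, 32694 mod 17 = 3, 32694 mod 3 = 0, 32694 mod 5 = 4.

x ≡ 32694 (mod 62985).


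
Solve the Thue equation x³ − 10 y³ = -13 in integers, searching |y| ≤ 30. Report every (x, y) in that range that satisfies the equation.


The equation is x³ - 10y³ = -13. For fixed y, x³ = 10·y³ − 13, so a solution requires the RHS to be a perfect cube.
Strategy: iterate y from -30 to 30, compute RHS = 10·y³ − 13, and check whether it is a (positive or negative) perfect cube.
Check small values of y:
  y = 0: RHS = -13 is not a perfect cube.
  y = 1: RHS = -3 is not a perfect cube.
  y = -1: RHS = -23 is not a perfect cube.
  y = 2: RHS = 67 is not a perfect cube.
  y = -2: RHS = -93 is not a perfect cube.
  y = 3: RHS = 257 is not a perfect cube.
  y = -3: RHS = -283 is not a perfect cube.
Continuing the search up to |y| = 30 finds no solutions either.
No (x, y) in the scanned range satisfies the equation.

No integer solutions with |y| ≤ 30.


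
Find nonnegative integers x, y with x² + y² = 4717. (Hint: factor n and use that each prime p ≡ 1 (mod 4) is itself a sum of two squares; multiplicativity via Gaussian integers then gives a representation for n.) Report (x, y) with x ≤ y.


Step 1: Factor n = 4717 = 53 · 89.
Step 2: Check the mod-4 condition on each prime factor: 53 ≡ 1 (mod 4), exponent 1; 89 ≡ 1 (mod 4), exponent 1.
All primes ≡ 3 (mod 4) appear to even exponent (or don't appear), so by the two-squares theorem n IS expressible as a sum of two squares.
Step 3: Build a representation. Here n = 53 · 89 is a product of primes ≡ 1 (mod 4). Each prime p ≡ 1 (mod 4) is itself a sum of two squares; find a² by testing p − a² for a perfect square:
  53: 53 − 1² = 52, 53 − 2² = 49 = 7² ⇒ 53 = 2² + 7².
  89: 89 − 1² = 88, 89 − 2² = 85, 89 − 3² = 80, 89 − 4² = 73, 89 − 5² = 64 = 8² ⇒ 89 = 5² + 8².
  Combine using the Brahmagupta–Fibonacci identity (a² + b²)(c² + d²) = (ac − bd)² + (ad + bc)² = (ac + bd)² + (ad − bc)²:
  53 · 89 = 4717: from (2² + 7²)(5² + 8²), take (2·5 − 7·8, 2·8 + 7·5) = (10 − 56, 16 + 35) = (-46, 51); dropping signs (only squares matter) gives (46, 51); check 46² + 51² = 2116 + 2601 = 4717 ✓.
Step 4: Order so x ≤ y and verify: 46² + 51² = 2116 + 2601 = 4717 = n. ✓

n = 4717 = 46² + 51² (one valid representation with x ≤ y).


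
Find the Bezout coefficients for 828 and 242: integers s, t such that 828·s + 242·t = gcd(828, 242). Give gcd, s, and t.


Euclidean algorithm on (828, 242) — divide until remainder is 0:
  828 = 3 · 242 + 102
  242 = 2 · 102 + 38
  102 = 2 · 38 + 26
  38 = 1 · 26 + 12
  26 = 2 · 12 + 2
  12 = 6 · 2 + 0
gcd(828, 242) = 2.
Track Bezout coefficients alongside the remainders: start with r₀ = 828 = a·1 + b·0 (s = 1, t = 0) and r₁ = 242 = a·0 + b·1 (s = 0, t = 1); each new remainder r_{k+1} = r_{k-1} − q_k·r_k inherits s_{k+1} = s_{k-1} − q_k·s_k, t_{k+1} = t_{k-1} − q_k·t_k, so r_k = a·s_k + b·t_k at every step:
  q = 3: r = 102, s = 1 − 3·0 = 1, t = 0 − 3·1 = -3  (check: 828·1 + 242·(-3) = 102)
  q = 2: r = 38, s = 0 − 2·1 = -2, t = 1 − 2·(-3) = 7  (check: 828·(-2) + 242·7 = 38)
  q = 2: r = 26, s = 1 − 2·(-2) = 5, t = -3 − 2·7 = -17  (check: 828·5 + 242·(-17) = 26)
  q = 1: r = 12, s = -2 − 1·5 = -7, t = 7 − 1·(-17) = 24  (check: 828·(-7) + 242·24 = 12)
  q = 2: r = 2, s = 5 − 2·(-7) = 19, t = -17 − 2·24 = -65  (check: 828·19 + 242·(-65) = 2)
The row with r = 2 (the gcd) gives the Bezout coefficients s = 19, t = -65.
Result: 828 · (19) + 242 · (-65) = 2.

gcd(828, 242) = 2; s = 19, t = -65 (check: 828·19 + 242·(-65) = 2).


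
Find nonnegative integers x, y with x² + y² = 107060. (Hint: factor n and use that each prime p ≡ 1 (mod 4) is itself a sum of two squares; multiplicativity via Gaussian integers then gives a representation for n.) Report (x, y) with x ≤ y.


Step 1: Factor n = 107060 = 2^2 · 5 · 53 · 101.
Step 2: Check the mod-4 condition on each prime factor: 2 = 2 (special); 5 ≡ 1 (mod 4), exponent 1; 53 ≡ 1 (mod 4), exponent 1; 101 ≡ 1 (mod 4), exponent 1.
All primes ≡ 3 (mod 4) appear to even exponent (or don't appear), so by the two-squares theorem n IS expressible as a sum of two squares.
Step 3: Build a representation. Group n = k² · m with k = 2 and m = 5 · 53 · 101 = 26765 (a product of primes ≡ 1 (mod 4)); a representation of m scales to one of n via (k·x)² + (k·y)² = k²(x² + y²). Each prime p ≡ 1 (mod 4) is itself a sum of two squares; find a² by testing p − a² for a perfect square:
  5: 5 − 1² = 4 = 2² ⇒ 5 = 1² + 2².
  53: 53 − 1² = 52, 53 − 2² = 49 = 7² ⇒ 53 = 2² + 7².
  101: 101 − 1² = 100 = 10² ⇒ 101 = 1² + 10².
  Combine using the Brahmagupta–Fibonacci identity (a² + b²)(c² + d²) = (ac − bd)² + (ad + bc)² = (ac + bd)² + (ad − bc)²:
  5 · 53 = 265: from (1² + 2²)(2² + 7²), take (1·2 − 2·7, 1·7 + 2·2) = (2 − 14, 7 + 4) = (-12, 11); dropping signs (only squares matter) gives (12, 11); check 12² + 11² = 144 + 121 = 265 ✓.
  265 · 101 = 26765: from (12² + 11²)(1² + 10²), take (12·1 − 11·10, 12·10 + 11·1) = (12 − 110, 120 + 11) = (-98, 131); dropping signs (only squares matter) gives (98, 131); check 98² + 131² = 9604 + 17161 = 26765 ✓.
  Scale by k = 2: (2·98, 2·131) = (196, 262).
Step 4: Order so x ≤ y and verify: 196² + 262² = 38416 + 68644 = 107060 = n. ✓

n = 107060 = 196² + 262² (one valid representation with x ≤ y).


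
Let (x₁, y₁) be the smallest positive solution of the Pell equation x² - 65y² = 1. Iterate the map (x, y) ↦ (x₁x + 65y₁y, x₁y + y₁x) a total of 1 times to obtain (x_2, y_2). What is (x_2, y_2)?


Step 1: Find the fundamental solution (x₁, y₁) of x² - 65y² = 1.
  Expand √65 as a continued fraction. a₀ = ⌊√65⌋ = 8; iterate m_{k+1} = d_k·a_k − m_k, d_{k+1} = (65 − m_{k+1}²)/d_k, a_{k+1} = ⌊(a₀ + m_{k+1})/d_{k+1}⌋ (starting m₀ = 0, d₀ = 1), with convergents p_k = a_k·p_{k-1} + p_{k-2}, q_k = a_k·q_{k-1} + q_{k-2} (p₋₁ = 1, q₋₁ = 0):
  k = 0: a₀ = 8; p₀/q₀ = 8/1; p₀² − 65·q₀² = 64 − 65 = -1.
  k = 1: m = 8, d = 1, a = ⌊(8 + 8)/1⌋ = 16; p/q = (16·8 + 1)/(16·1 + 0) = 129/16; p² − 65·q² = 16641 − 16640 = 1.
  The first convergent with p² − 65·q² = 1 gives the fundamental solution (x₁, y₁) = (129, 16).
Step 2: Apply the recurrence (x_{n+1}, y_{n+1}) = (x₁x_n + 65y₁y_n, x₁y_n + y₁x_n) repeatedly.
  From (x_1, y_1) = (129, 16): x_2 = 129·129 + 65·16·16 = 33281; y_2 = 129·16 + 16·129 = 4128.
Step 3: Verify x_2² - 65·y_2² = 1107624961 - 1107624960 = 1 (should be 1). ✓

(x_1, y_1) = (129, 16); (x_2, y_2) = (33281, 4128).


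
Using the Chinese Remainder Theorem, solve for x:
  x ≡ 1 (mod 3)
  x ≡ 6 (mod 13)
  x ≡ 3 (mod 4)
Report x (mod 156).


Moduli 3, 13, 4 are pairwise coprime; by CRT there is a unique solution modulo M = 3 · 13 · 4 = 156.
Solve pairwise, accumulating the modulus:
  Start with x ≡ 1 (mod 3).
  Combine with x ≡ 6 (mod 13): since gcd(3, 13) = 1, we get a unique residue mod 39.
    Write x = 1 + 3·t and substitute into x ≡ 6 (mod 13): 3·t ≡ 6 − 1 = 5 (mod 13).
    The inverse of 3 mod 13 is 9 (since 3·9 = 27 = 2·13 + 1), so t ≡ 9·5 = 45 ≡ 6 (mod 13).
    Then x = 1 + 3·6 = 19, valid modulo lcm(3, 13) = 39: x ≡ 19 (mod 39).
  Combine with x ≡ 3 (mod 4): since gcd(39, 4) = 1, we get a unique residue mod 156.
    Write x = 19 + 39·t and substitute into x ≡ 3 (mod 4): 39·t ≡ 3 − 19 = -16 (mod 4).
    Reduce coefficients mod 4: 3·t ≡ 0 (mod 4).
    The inverse of 3 mod 4 is 3 (since 3·3 = 9 = 2·4 + 1), so t ≡ 3·0 = 0 ≡ 0 (mod 4).
    Then x = 19 + 39·0 = 19, valid modulo lcm(39, 4) = 156: x ≡ 19 (mod 156).
Verify: 19 mod 3 = 1 ✓, 19 mod 13 = 6 ✓, 19 mod 4 = 3 ✓.

x ≡ 19 (mod 156).


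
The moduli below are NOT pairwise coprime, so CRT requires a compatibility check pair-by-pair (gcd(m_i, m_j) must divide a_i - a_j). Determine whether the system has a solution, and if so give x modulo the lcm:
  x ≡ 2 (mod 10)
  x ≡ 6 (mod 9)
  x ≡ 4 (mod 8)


Moduli 10, 9, 8 are not pairwise coprime, so CRT works modulo lcm(m_i) when all pairwise compatibility conditions hold.
Pairwise compatibility: gcd(m_i, m_j) must divide a_i - a_j for every pair.
Merge one congruence at a time:
  Start: x ≡ 2 (mod 10).
  Combine with x ≡ 6 (mod 9): gcd(10, 9) = 1; 6 - 2 = 4, which IS divisible by 1, so compatible.
    Write x = 2 + 10·t and substitute into x ≡ 6 (mod 9): 10·t ≡ 6 − 2 = 4 (mod 9).
    Reduce coefficients mod 9: 1·t ≡ 4 (mod 9).
    So t ≡ 4 (mod 9).
    Then x = 2 + 10·4 = 42, valid modulo lcm(10, 9) = 90: x ≡ 42 (mod 90).
  Combine with x ≡ 4 (mod 8): gcd(90, 8) = 2; 4 - 42 = -38, which IS divisible by 2, so compatible.
    Write x = 42 + 90·t and substitute into x ≡ 4 (mod 8): 90·t ≡ 4 − 42 = -38 (mod 8).
    Divide the congruence (and modulus) by g = 2: 45·t ≡ -19 (mod 4).
    Reduce coefficients mod 4: 1·t ≡ 1 (mod 4).
    So t ≡ 1 (mod 4).
    Then x = 42 + 90·1 = 132, valid modulo lcm(90, 8) = 360: x ≡ 132 (mod 360).
Verify: 132 mod 10 = 2, 132 mod 9 = 6, 132 mod 8 = 4.

x ≡ 132 (mod 360).


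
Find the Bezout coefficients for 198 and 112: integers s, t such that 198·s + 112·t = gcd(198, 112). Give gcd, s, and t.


Euclidean algorithm on (198, 112) — divide until remainder is 0:
  198 = 1 · 112 + 86
  112 = 1 · 86 + 26
  86 = 3 · 26 + 8
  26 = 3 · 8 + 2
  8 = 4 · 2 + 0
gcd(198, 112) = 2.
Track Bezout coefficients alongside the remainders: start with r₀ = 198 = a·1 + b·0 (s = 1, t = 0) and r₁ = 112 = a·0 + b·1 (s = 0, t = 1); each new remainder r_{k+1} = r_{k-1} − q_k·r_k inherits s_{k+1} = s_{k-1} − q_k·s_k, t_{k+1} = t_{k-1} − q_k·t_k, so r_k = a·s_k + b·t_k at every step:
  q = 1: r = 86, s = 1 − 1·0 = 1, t = 0 − 1·1 = -1  (check: 198·1 + 112·(-1) = 86)
  q = 1: r = 26, s = 0 − 1·1 = -1, t = 1 − 1·(-1) = 2  (check: 198·(-1) + 112·2 = 26)
  q = 3: r = 8, s = 1 − 3·(-1) = 4, t = -1 − 3·2 = -7  (check: 198·4 + 112·(-7) = 8)
  q = 3: r = 2, s = -1 − 3·4 = -13, t = 2 − 3·(-7) = 23  (check: 198·(-13) + 112·23 = 2)
The row with r = 2 (the gcd) gives the Bezout coefficients s = -13, t = 23.
Result: 198 · (-13) + 112 · (23) = 2.

gcd(198, 112) = 2; s = -13, t = 23 (check: 198·(-13) + 112·23 = 2).


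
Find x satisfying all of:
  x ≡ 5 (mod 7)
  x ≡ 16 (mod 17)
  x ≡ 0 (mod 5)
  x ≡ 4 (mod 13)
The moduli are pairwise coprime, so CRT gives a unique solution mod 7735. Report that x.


Product of moduli M = 7 · 17 · 5 · 13 = 7735.
Merge one congruence at a time:
  Start: x ≡ 5 (mod 7).
  Combine with x ≡ 16 (mod 17); new modulus lcm = 119.
    Write x = 5 + 7·t and substitute into x ≡ 16 (mod 17): 7·t ≡ 16 − 5 = 11 (mod 17).
    The inverse of 7 mod 17 is 5 (since 7·5 = 35 = 2·17 + 1), so t ≡ 5·11 = 55 ≡ 4 (mod 17).
    Then x = 5 + 7·4 = 33, valid modulo lcm(7, 17) = 119: x ≡ 33 (mod 119).
  Combine with x ≡ 0 (mod 5); new modulus lcm = 595.
    Write x = 33 + 119·t and substitute into x ≡ 0 (mod 5): 119·t ≡ 0 − 33 = -33 (mod 5).
    Reduce coefficients mod 5: 4·t ≡ 2 (mod 5).
    The inverse of 4 mod 5 is 4 (since 4·4 = 16 = 3·5 + 1), so t ≡ 4·2 = 8 ≡ 3 (mod 5).
    Then x = 33 + 119·3 = 390, valid modulo lcm(119, 5) = 595: x ≡ 390 (mod 595).
  Combine with x ≡ 4 (mod 13); new modulus lcm = 7735.
    Write x = 390 + 595·t and substitute into x ≡ 4 (mod 13): 595·t ≡ 4 − 390 = -386 (mod 13).
    Reduce coefficients mod 13: 10·t ≡ 4 (mod 13).
    The inverse of 10 mod 13 is 4 (since 10·4 = 40 = 3·13 + 1), so t ≡ 4·4 = 16 ≡ 3 (mod 13).
    Then x = 390 + 595·3 = 2175, valid modulo lcm(595, 13) = 7735: x ≡ 2175 (mod 7735).
Verify against each original: 2175 mod 7 = 5, 2175 mod 17 = 16, 2175 mod 5 = 0, 2175 mod 13 = 4.

x ≡ 2175 (mod 7735).


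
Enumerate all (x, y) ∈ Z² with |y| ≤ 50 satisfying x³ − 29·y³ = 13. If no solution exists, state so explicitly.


The equation is x³ - 29y³ = 13. For fixed y, x³ = 29·y³ + 13, so a solution requires the RHS to be a perfect cube.
Strategy: iterate y from -50 to 50, compute RHS = 29·y³ + 13, and check whether it is a (positive or negative) perfect cube.
Check small values of y:
  y = 0: RHS = 13 is not a perfect cube.
  y = 1: RHS = 42 is not a perfect cube.
  y = -1: RHS = -16 is not a perfect cube.
  y = 2: RHS = 245 is not a perfect cube.
  y = -2: RHS = -219 is not a perfect cube.
  y = 3: RHS = 796 is not a perfect cube.
  y = -3: RHS = -770 is not a perfect cube.
Continuing the search up to |y| = 50 finds no solutions either.
No (x, y) in the scanned range satisfies the equation.

No integer solutions with |y| ≤ 50.


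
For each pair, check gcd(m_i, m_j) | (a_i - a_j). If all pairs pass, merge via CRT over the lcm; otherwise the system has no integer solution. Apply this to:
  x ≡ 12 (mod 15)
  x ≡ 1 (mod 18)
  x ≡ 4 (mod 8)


Moduli 15, 18, 8 are not pairwise coprime, so CRT works modulo lcm(m_i) when all pairwise compatibility conditions hold.
Pairwise compatibility: gcd(m_i, m_j) must divide a_i - a_j for every pair.
Merge one congruence at a time:
  Start: x ≡ 12 (mod 15).
  Combine with x ≡ 1 (mod 18): gcd(15, 18) = 3, and 1 - 12 = -11 is NOT divisible by 3.
    ⇒ system is inconsistent (no integer solution).

No solution (the system is inconsistent).


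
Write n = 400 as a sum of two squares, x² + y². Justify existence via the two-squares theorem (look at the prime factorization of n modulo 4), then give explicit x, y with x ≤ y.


Step 1: Factor n = 400 = 2^4 · 5^2.
Step 2: Check the mod-4 condition on each prime factor: 2 = 2 (special); 5 ≡ 1 (mod 4), exponent 2.
All primes ≡ 3 (mod 4) appear to even exponent (or don't appear), so by the two-squares theorem n IS expressible as a sum of two squares.
Step 3: Build a representation. Group n = k² · m with k = 4 and m = 5 · 5 = 25 (a product of primes ≡ 1 (mod 4)); a representation of m scales to one of n via (k·x)² + (k·y)² = k²(x² + y²). Each prime p ≡ 1 (mod 4) is itself a sum of two squares; find a² by testing p − a² for a perfect square:
  5: 5 − 1² = 4 = 2² ⇒ 5 = 1² + 2².
  Combine using the Brahmagupta–Fibonacci identity (a² + b²)(c² + d²) = (ac − bd)² + (ad + bc)² = (ac + bd)² + (ad − bc)²:
  5 · 5 = 25: from (1² + 2²)(1² + 2²), take (1·1 − 2·2, 1·2 + 2·1) = (1 − 4, 2 + 2) = (-3, 4); dropping signs (only squares matter) gives (3, 4); check 3² + 4² = 9 + 16 = 25 ✓.
  Scale by k = 4: (4·3, 4·4) = (12, 16).
Step 4: Order so x ≤ y and verify: 12² + 16² = 144 + 256 = 400 = n. ✓

n = 400 = 12² + 16² (one valid representation with x ≤ y).


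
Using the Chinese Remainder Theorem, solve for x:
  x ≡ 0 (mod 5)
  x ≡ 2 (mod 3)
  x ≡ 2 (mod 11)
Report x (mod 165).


Moduli 5, 3, 11 are pairwise coprime; by CRT there is a unique solution modulo M = 5 · 3 · 11 = 165.
Solve pairwise, accumulating the modulus:
  Start with x ≡ 0 (mod 5).
  Combine with x ≡ 2 (mod 3): since gcd(5, 3) = 1, we get a unique residue mod 15.
    Write x = 0 + 5·t and substitute into x ≡ 2 (mod 3): 5·t ≡ 2 − 0 = 2 (mod 3).
    Reduce coefficients mod 3: 2·t ≡ 2 (mod 3).
    The inverse of 2 mod 3 is 2 (since 2·2 = 4 = 1·3 + 1), so t ≡ 2·2 = 4 ≡ 1 (mod 3).
    Then x = 0 + 5·1 = 5, valid modulo lcm(5, 3) = 15: x ≡ 5 (mod 15).
  Combine with x ≡ 2 (mod 11): since gcd(15, 11) = 1, we get a unique residue mod 165.
    Write x = 5 + 15·t and substitute into x ≡ 2 (mod 11): 15·t ≡ 2 − 5 = -3 (mod 11).
    Reduce coefficients mod 11: 4·t ≡ 8 (mod 11).
    The inverse of 4 mod 11 is 3 (since 4·3 = 12 = 1·11 + 1), so t ≡ 3·8 = 24 ≡ 2 (mod 11).
    Then x = 5 + 15·2 = 35, valid modulo lcm(15, 11) = 165: x ≡ 35 (mod 165).
Verify: 35 mod 5 = 0 ✓, 35 mod 3 = 2 ✓, 35 mod 11 = 2 ✓.

x ≡ 35 (mod 165).


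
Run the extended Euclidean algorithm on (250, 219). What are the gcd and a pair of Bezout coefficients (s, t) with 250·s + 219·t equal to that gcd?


Euclidean algorithm on (250, 219) — divide until remainder is 0:
  250 = 1 · 219 + 31
  219 = 7 · 31 + 2
  31 = 15 · 2 + 1
  2 = 2 · 1 + 0
gcd(250, 219) = 1.
Track Bezout coefficients alongside the remainders: start with r₀ = 250 = a·1 + b·0 (s = 1, t = 0) and r₁ = 219 = a·0 + b·1 (s = 0, t = 1); each new remainder r_{k+1} = r_{k-1} − q_k·r_k inherits s_{k+1} = s_{k-1} − q_k·s_k, t_{k+1} = t_{k-1} − q_k·t_k, so r_k = a·s_k + b·t_k at every step:
  q = 1: r = 31, s = 1 − 1·0 = 1, t = 0 − 1·1 = -1  (check: 250·1 + 219·(-1) = 31)
  q = 7: r = 2, s = 0 − 7·1 = -7, t = 1 − 7·(-1) = 8  (check: 250·(-7) + 219·8 = 2)
  q = 15: r = 1, s = 1 − 15·(-7) = 106, t = -1 − 15·8 = -121  (check: 250·106 + 219·(-121) = 1)
The row with r = 1 (the gcd) gives the Bezout coefficients s = 106, t = -121.
Result: 250 · (106) + 219 · (-121) = 1.

gcd(250, 219) = 1; s = 106, t = -121 (check: 250·106 + 219·(-121) = 1).


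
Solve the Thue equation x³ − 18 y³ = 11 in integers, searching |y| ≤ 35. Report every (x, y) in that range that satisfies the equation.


The equation is x³ - 18y³ = 11. For fixed y, x³ = 18·y³ + 11, so a solution requires the RHS to be a perfect cube.
Strategy: iterate y from -35 to 35, compute RHS = 18·y³ + 11, and check whether it is a (positive or negative) perfect cube.
Check small values of y:
  y = 0: RHS = 11 is not a perfect cube.
  y = 1: RHS = 29 is not a perfect cube.
  y = -1: RHS = -7 is not a perfect cube.
  y = 2: RHS = 155 is not a perfect cube.
  y = -2: RHS = -133 is not a perfect cube.
  y = 3: RHS = 497 is not a perfect cube.
  y = -3: RHS = -475 is not a perfect cube.
Continuing the search up to |y| = 35 finds no solutions either.
No (x, y) in the scanned range satisfies the equation.

No integer solutions with |y| ≤ 35.


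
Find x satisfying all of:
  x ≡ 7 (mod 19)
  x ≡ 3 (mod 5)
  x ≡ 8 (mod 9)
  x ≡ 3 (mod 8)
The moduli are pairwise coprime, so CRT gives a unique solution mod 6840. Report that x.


Product of moduli M = 19 · 5 · 9 · 8 = 6840.
Merge one congruence at a time:
  Start: x ≡ 7 (mod 19).
  Combine with x ≡ 3 (mod 5); new modulus lcm = 95.
    Write x = 7 + 19·t and substitute into x ≡ 3 (mod 5): 19·t ≡ 3 − 7 = -4 (mod 5).
    Reduce coefficients mod 5: 4·t ≡ 1 (mod 5).
    The inverse of 4 mod 5 is 4 (since 4·4 = 16 = 3·5 + 1), so t ≡ 4·1 = 4 ≡ 4 (mod 5).
    Then x = 7 + 19·4 = 83, valid modulo lcm(19, 5) = 95: x ≡ 83 (mod 95).
  Combine with x ≡ 8 (mod 9); new modulus lcm = 855.
    Write x = 83 + 95·t and substitute into x ≡ 8 (mod 9): 95·t ≡ 8 − 83 = -75 (mod 9).
    Reduce coefficients mod 9: 5·t ≡ 6 (mod 9).
    The inverse of 5 mod 9 is 2 (since 5·2 = 10 = 1·9 + 1), so t ≡ 2·6 = 12 ≡ 3 (mod 9).
    Then x = 83 + 95·3 = 368, valid modulo lcm(95, 9) = 855: x ≡ 368 (mod 855).
  Combine with x ≡ 3 (mod 8); new modulus lcm = 6840.
    Write x = 368 + 855·t and substitute into x ≡ 3 (mod 8): 855·t ≡ 3 − 368 = -365 (mod 8).
    Reduce coefficients mod 8: 7·t ≡ 3 (mod 8).
    The inverse of 7 mod 8 is 7 (since 7·7 = 49 = 6·8 + 1), so t ≡ 7·3 = 21 ≡ 5 (mod 8).
    Then x = 368 + 855·5 = 4643, valid modulo lcm(855, 8) = 6840: x ≡ 4643 (mod 6840).
Verify against each original: 4643 mod 19 = 7, 4643 mod 5 = 3, 4643 mod 9 = 8, 4643 mod 8 = 3.

x ≡ 4643 (mod 6840).


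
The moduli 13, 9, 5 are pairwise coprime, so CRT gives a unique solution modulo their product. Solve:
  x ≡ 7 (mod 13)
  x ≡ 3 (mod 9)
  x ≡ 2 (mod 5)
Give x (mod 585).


Moduli 13, 9, 5 are pairwise coprime; by CRT there is a unique solution modulo M = 13 · 9 · 5 = 585.
Solve pairwise, accumulating the modulus:
  Start with x ≡ 7 (mod 13).
  Combine with x ≡ 3 (mod 9): since gcd(13, 9) = 1, we get a unique residue mod 117.
    Write x = 7 + 13·t and substitute into x ≡ 3 (mod 9): 13·t ≡ 3 − 7 = -4 (mod 9).
    Reduce coefficients mod 9: 4·t ≡ 5 (mod 9).
    The inverse of 4 mod 9 is 7 (since 4·7 = 28 = 3·9 + 1), so t ≡ 7·5 = 35 ≡ 8 (mod 9).
    Then x = 7 + 13·8 = 111, valid modulo lcm(13, 9) = 117: x ≡ 111 (mod 117).
  Combine with x ≡ 2 (mod 5): since gcd(117, 5) = 1, we get a unique residue mod 585.
    Write x = 111 + 117·t and substitute into x ≡ 2 (mod 5): 117·t ≡ 2 − 111 = -109 (mod 5).
    Reduce coefficients mod 5: 2·t ≡ 1 (mod 5).
    The inverse of 2 mod 5 is 3 (since 2·3 = 6 = 1·5 + 1), so t ≡ 3·1 = 3 ≡ 3 (mod 5).
    Then x = 111 + 117·3 = 462, valid modulo lcm(117, 5) = 585: x ≡ 462 (mod 585).
Verify: 462 mod 13 = 7 ✓, 462 mod 9 = 3 ✓, 462 mod 5 = 2 ✓.

x ≡ 462 (mod 585).
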